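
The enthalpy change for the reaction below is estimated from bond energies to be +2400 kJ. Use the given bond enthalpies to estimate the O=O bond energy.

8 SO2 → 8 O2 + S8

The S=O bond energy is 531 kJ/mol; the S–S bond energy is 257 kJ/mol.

Let D be the O=O bond energy.
Σ(broken) = 16×531 = 8496
Σ(formed) = 8×D + 8×257 = 2056 + 8D
ΔH = Σ(broken) − Σ(formed) = (8496) − (2056 + 8D) = +6440 − 8D
Setting this equal to +2400 kJ gives 8D = 4040, so D = 505 kJ/mol.

D(O=O) ≈ 505 kJ/mol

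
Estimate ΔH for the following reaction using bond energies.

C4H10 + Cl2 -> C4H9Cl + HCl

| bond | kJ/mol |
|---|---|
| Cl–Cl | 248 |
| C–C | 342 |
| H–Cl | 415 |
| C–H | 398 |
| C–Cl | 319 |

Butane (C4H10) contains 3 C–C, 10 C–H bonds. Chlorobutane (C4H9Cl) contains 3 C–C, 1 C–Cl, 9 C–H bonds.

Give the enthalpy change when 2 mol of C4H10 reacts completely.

Bonds broken (reactants):
  C–C: 3 × 342 = 1026
  C–H: 10 × 398 = 3980
  Cl–Cl: 1 × 248 = 248
  Σ(broken) = 5254 kJ
Bonds formed (products):
  C–C: 3 × 342 = 1026
  C–Cl: 1 × 319 = 319
  C–H: 9 × 398 = 3582
  H–Cl: 1 × 415 = 415
  Σ(formed) = 5342 kJ
ΔH = Σ(broken) − Σ(formed) = 5254 − 5342 = −88 kJ
For 2× the reaction as written: 2 × (−88) = −176 kJ

ΔH = −176 kJ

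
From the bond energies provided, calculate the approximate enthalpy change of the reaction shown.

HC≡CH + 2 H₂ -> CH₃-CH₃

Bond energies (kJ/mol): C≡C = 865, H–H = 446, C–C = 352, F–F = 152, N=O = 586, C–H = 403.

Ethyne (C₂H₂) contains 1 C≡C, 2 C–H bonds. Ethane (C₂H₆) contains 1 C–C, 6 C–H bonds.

Bonds broken (reactants):
  C≡C: 1 × 865 = 865
  C–H: 2 × 403 = 806
  H–H: 2 × 446 = 892
  Σ(broken) = 2563 kJ
Bonds formed (products):
  C–C: 1 × 352 = 352
  C–H: 6 × 403 = 2418
  Σ(formed) = 2770 kJ
ΔH = Σ(broken) − Σ(formed) = 2563 − 2770 = −207 kJ

ΔH ≈ −207 kJ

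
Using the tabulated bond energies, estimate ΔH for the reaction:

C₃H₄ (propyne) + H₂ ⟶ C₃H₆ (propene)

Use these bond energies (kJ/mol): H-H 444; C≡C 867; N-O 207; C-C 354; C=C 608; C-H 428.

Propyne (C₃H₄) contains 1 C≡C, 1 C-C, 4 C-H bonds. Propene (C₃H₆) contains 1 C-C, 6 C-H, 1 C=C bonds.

ΔH ≈ −153 kJ

Bonds broken (reactants):
  C≡C: 1 × 867 = 867
  C-C: 1 × 354 = 354
  C-H: 4 × 428 = 1712
  H-H: 1 × 444 = 444
  Σ(broken) = 3377 kJ
Bonds formed (products):
  C-C: 1 × 354 = 354
  C-H: 6 × 428 = 2568
  C=C: 1 × 608 = 608
  Σ(formed) = 3530 kJ
ΔH = Σ(broken) − Σ(formed) = 3377 − 3530 = −153 kJ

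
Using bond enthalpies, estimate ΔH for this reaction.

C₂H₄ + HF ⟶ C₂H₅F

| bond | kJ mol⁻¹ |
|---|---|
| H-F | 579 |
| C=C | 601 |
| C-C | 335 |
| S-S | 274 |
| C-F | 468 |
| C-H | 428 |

Bonds broken (reactants):
  C-H: 4 × 428 = 1712
  C=C: 1 × 601 = 601
  H-F: 1 × 579 = 579
  Σ(broken) = 2892 kJ
Bonds formed (products):
  C-C: 1 × 335 = 335
  C-F: 1 × 468 = 468
  C-H: 5 × 428 = 2140
  Σ(formed) = 2943 kJ
ΔH = Σ(broken) − Σ(formed) = 2892 − 2943 = −51 kJ

ΔH ≈ −51 kJ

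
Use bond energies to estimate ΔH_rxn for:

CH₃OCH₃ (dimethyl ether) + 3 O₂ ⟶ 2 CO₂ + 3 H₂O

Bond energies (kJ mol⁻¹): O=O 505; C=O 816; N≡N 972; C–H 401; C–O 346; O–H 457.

ΔH ≈ −1393 kJ

Bonds broken (reactants):
  C–H: 6 × 401 = 2406
  C–O: 2 × 346 = 692
  O=O: 3 × 505 = 1515
  Σ(broken) = 4613 kJ
Bonds formed (products):
  C=O: 4 × 816 = 3264
  O–H: 6 × 457 = 2742
  Σ(formed) = 6006 kJ
ΔH = Σ(broken) − Σ(formed) = 4613 − 6006 = −1393 kJ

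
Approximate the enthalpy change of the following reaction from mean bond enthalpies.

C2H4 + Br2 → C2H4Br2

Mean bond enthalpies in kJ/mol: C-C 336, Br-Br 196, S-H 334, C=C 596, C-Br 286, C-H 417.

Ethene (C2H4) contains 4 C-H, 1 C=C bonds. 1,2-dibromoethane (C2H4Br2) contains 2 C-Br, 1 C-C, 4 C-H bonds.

ΔH ≈ −116 kJ

Bonds broken (reactants):
  Br-Br: 1 × 196 = 196
  C-H: 4 × 417 = 1668
  C=C: 1 × 596 = 596
  Σ(broken) = 2460 kJ
Bonds formed (products):
  C-Br: 2 × 286 = 572
  C-C: 1 × 336 = 336
  C-H: 4 × 417 = 1668
  Σ(formed) = 2576 kJ
ΔH = Σ(broken) − Σ(formed) = 2460 − 2576 = −116 kJ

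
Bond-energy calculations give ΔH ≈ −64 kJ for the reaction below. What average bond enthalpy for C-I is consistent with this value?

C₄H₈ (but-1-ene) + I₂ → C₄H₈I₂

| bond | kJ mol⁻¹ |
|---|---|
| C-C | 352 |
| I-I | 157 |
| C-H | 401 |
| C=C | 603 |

Let D be the C-I bond energy.
Σ(broken) = 2×352 + 8×401 + 1×603 + 1×157 = 4672
Σ(formed) = 3×352 + 8×401 + 2×D = 4264 + 2D
ΔH = Σ(broken) − Σ(formed) = (4672) − (4264 + 2D) = +408 − 2D
Setting this equal to −64 kJ gives 2D = 472, so D = 236 kJ/mol.

D(C-I) ≈ 236 kJ/mol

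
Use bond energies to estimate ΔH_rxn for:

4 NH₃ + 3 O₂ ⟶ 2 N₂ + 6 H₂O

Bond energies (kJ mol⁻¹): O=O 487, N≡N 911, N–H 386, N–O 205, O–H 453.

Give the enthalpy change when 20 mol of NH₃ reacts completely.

Bonds broken (reactants):
  N–H: 12 × 386 = 4632
  O=O: 3 × 487 = 1461
  Σ(broken) = 6093 kJ
Bonds formed (products):
  N≡N: 2 × 911 = 1822
  O–H: 12 × 453 = 5436
  Σ(formed) = 7258 kJ
ΔH = Σ(broken) − Σ(formed) = 6093 − 7258 = −1165 kJ
For 5× the reaction as written: 5 × (−1165) = −5825 kJ

ΔH = −5825 kJ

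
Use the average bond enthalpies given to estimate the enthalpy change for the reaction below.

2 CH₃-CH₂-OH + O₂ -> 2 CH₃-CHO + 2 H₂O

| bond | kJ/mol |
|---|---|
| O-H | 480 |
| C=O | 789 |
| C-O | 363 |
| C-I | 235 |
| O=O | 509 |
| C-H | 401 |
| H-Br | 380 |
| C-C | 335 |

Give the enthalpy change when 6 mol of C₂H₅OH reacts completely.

ΔH = −1503 kJ

Bonds broken (reactants):
  C-C: 2 × 335 = 670
  C-H: 10 × 401 = 4010
  C-O: 2 × 363 = 726
  O-H: 2 × 480 = 960
  O=O: 1 × 509 = 509
  Σ(broken) = 6875 kJ
Bonds formed (products):
  C-C: 2 × 335 = 670
  C-H: 8 × 401 = 3208
  C=O: 2 × 789 = 1578
  O-H: 4 × 480 = 1920
  Σ(formed) = 7376 kJ
ΔH = Σ(broken) − Σ(formed) = 6875 − 7376 = −501 kJ
For 3× the reaction as written: 3 × (−501) = −1503 kJ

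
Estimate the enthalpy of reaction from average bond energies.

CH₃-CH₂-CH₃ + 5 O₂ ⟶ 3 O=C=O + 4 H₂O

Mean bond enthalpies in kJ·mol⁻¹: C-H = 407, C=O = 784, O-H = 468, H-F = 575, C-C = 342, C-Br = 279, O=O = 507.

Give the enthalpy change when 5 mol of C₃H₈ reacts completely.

ΔH = −9865 kJ

Bonds broken (reactants):
  C-C: 2 × 342 = 684
  C-H: 8 × 407 = 3256
  O=O: 5 × 507 = 2535
  Σ(broken) = 6475 kJ
Bonds formed (products):
  C=O: 6 × 784 = 4704
  O-H: 8 × 468 = 3744
  Σ(formed) = 8448 kJ
ΔH = Σ(broken) − Σ(formed) = 6475 − 8448 = −1973 kJ
For 5× the reaction as written: 5 × (−1973) = −9865 kJ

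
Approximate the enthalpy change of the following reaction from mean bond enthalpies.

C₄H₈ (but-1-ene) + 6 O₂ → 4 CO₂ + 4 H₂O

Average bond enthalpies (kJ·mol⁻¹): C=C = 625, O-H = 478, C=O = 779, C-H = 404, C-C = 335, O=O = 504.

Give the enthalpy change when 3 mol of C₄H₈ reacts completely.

ΔH = −7515 kJ

Bonds broken (reactants):
  C-C: 2 × 335 = 670
  C-H: 8 × 404 = 3232
  C=C: 1 × 625 = 625
  O=O: 6 × 504 = 3024
  Σ(broken) = 7551 kJ
Bonds formed (products):
  C=O: 8 × 779 = 6232
  O-H: 8 × 478 = 3824
  Σ(formed) = 10056 kJ
ΔH = Σ(broken) − Σ(formed) = 7551 − 10056 = −2505 kJ
For 3× the reaction as written: 3 × (−2505) = −7515 kJ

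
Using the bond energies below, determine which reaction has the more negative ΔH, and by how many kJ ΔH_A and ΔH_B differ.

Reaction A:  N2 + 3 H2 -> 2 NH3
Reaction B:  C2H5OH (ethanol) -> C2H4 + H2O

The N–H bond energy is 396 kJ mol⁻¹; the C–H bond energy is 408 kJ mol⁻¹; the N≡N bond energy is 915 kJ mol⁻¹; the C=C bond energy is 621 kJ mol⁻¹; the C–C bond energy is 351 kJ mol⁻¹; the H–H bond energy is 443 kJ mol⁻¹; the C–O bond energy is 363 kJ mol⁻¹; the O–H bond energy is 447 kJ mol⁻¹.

Reaction A, by 186 kJ

Reaction A:
  Bonds broken (reactants):
    H–H: 3 × 443 = 1329
    N≡N: 1 × 915 = 915
    Σ(broken) = 2244 kJ
  Bonds formed (products):
    N–H: 6 × 396 = 2376
    Σ(formed) = 2376 kJ
  ΔH_A = 2244 − 2376 = −132 kJ
Reaction B:
  Bonds broken (reactants):
    C–C: 1 × 351 = 351
    C–H: 5 × 408 = 2040
    C–O: 1 × 363 = 363
    O–H: 1 × 447 = 447
    Σ(broken) = 3201 kJ
  Bonds formed (products):
    C–H: 4 × 408 = 1632
    C=C: 1 × 621 = 621
    O–H: 2 × 447 = 894
    Σ(formed) = 3147 kJ
  ΔH_B = 3201 − 3147 = +54 kJ
ΔH_A − ΔH_B = −186 kJ, so reaction A has the more negative ΔH; |ΔH_A − ΔH_B| = 186 kJ.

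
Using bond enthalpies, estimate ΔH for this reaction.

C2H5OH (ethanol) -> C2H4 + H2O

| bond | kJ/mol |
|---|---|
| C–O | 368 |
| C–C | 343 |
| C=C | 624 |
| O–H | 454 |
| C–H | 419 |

ΔH ≈ +52 kJ

Bonds broken (reactants):
  C–C: 1 × 343 = 343
  C–H: 5 × 419 = 2095
  C–O: 1 × 368 = 368
  O–H: 1 × 454 = 454
  Σ(broken) = 3260 kJ
Bonds formed (products):
  C–H: 4 × 419 = 1676
  C=C: 1 × 624 = 624
  O–H: 2 × 454 = 908
  Σ(formed) = 3208 kJ
ΔH = Σ(broken) − Σ(formed) = 3260 − 3208 = +52 kJ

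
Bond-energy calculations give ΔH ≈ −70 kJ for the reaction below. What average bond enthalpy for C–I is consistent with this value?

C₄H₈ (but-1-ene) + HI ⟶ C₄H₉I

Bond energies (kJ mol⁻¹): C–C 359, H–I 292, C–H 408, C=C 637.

D(C–I) ≈ 232 kJ/mol

Let D be the C–I bond energy.
Σ(broken) = 2×359 + 8×408 + 1×637 + 1×292 = 4911
Σ(formed) = 3×359 + 9×408 + 1×D = 4749 + D
ΔH = Σ(broken) − Σ(formed) = (4911) − (4749 + D) = +162 − D
Setting this equal to −70 kJ gives D = 232 kJ/mol.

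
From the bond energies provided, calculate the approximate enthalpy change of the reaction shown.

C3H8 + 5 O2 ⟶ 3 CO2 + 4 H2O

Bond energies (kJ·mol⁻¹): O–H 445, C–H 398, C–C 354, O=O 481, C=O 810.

ΔH ≈ −2123 kJ

Bonds broken (reactants):
  C–C: 2 × 354 = 708
  C–H: 8 × 398 = 3184
  O=O: 5 × 481 = 2405
  Σ(broken) = 6297 kJ
Bonds formed (products):
  C=O: 6 × 810 = 4860
  O–H: 8 × 445 = 3560
  Σ(formed) = 8420 kJ
ΔH = Σ(broken) − Σ(formed) = 6297 − 8420 = −2123 kJ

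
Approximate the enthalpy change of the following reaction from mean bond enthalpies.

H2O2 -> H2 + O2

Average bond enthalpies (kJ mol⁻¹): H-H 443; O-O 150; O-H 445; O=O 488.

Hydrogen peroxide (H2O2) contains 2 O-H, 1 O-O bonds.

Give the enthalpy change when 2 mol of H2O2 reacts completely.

ΔH = +218 kJ

Bonds broken (reactants):
  O-H: 2 × 445 = 890
  O-O: 1 × 150 = 150
  Σ(broken) = 1040 kJ
Bonds formed (products):
  H-H: 1 × 443 = 443
  O=O: 1 × 488 = 488
  Σ(formed) = 931 kJ
ΔH = Σ(broken) − Σ(formed) = 1040 − 931 = +109 kJ
For 2× the reaction as written: 2 × (+109) = +218 kJ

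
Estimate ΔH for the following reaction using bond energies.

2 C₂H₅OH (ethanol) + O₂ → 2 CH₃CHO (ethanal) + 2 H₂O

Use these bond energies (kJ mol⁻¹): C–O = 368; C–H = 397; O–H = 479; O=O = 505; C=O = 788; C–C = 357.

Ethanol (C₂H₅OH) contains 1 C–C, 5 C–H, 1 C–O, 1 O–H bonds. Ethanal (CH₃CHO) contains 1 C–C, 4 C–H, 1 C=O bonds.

ΔH ≈ −499 kJ

Bonds broken (reactants):
  C–C: 2 × 357 = 714
  C–H: 10 × 397 = 3970
  C–O: 2 × 368 = 736
  O–H: 2 × 479 = 958
  O=O: 1 × 505 = 505
  Σ(broken) = 6883 kJ
Bonds formed (products):
  C–C: 2 × 357 = 714
  C–H: 8 × 397 = 3176
  C=O: 2 × 788 = 1576
  O–H: 4 × 479 = 1916
  Σ(formed) = 7382 kJ
ΔH = Σ(broken) − Σ(formed) = 6883 − 7382 = −499 kJ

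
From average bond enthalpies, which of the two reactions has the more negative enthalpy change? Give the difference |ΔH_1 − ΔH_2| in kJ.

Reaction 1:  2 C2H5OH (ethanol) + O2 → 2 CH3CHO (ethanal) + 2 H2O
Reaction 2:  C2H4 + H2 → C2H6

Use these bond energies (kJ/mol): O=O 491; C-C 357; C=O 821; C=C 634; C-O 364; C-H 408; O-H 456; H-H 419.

Reaction 1, by 399 kJ

Reaction 1:
  Bonds broken (reactants):
    C-C: 2 × 357 = 714
    C-H: 10 × 408 = 4080
    C-O: 2 × 364 = 728
    O-H: 2 × 456 = 912
    O=O: 1 × 491 = 491
    Σ(broken) = 6925 kJ
  Bonds formed (products):
    C-C: 2 × 357 = 714
    C-H: 8 × 408 = 3264
    C=O: 2 × 821 = 1642
    O-H: 4 × 456 = 1824
    Σ(formed) = 7444 kJ
  ΔH_1 = 6925 − 7444 = −519 kJ
Reaction 2:
  Bonds broken (reactants):
    C-H: 4 × 408 = 1632
    C=C: 1 × 634 = 634
    H-H: 1 × 419 = 419
    Σ(broken) = 2685 kJ
  Bonds formed (products):
    C-C: 1 × 357 = 357
    C-H: 6 × 408 = 2448
    Σ(formed) = 2805 kJ
  ΔH_2 = 2685 − 2805 = −120 kJ
ΔH_1 − ΔH_2 = −399 kJ, so reaction 1 has the more negative ΔH; |ΔH_1 − ΔH_2| = 399 kJ.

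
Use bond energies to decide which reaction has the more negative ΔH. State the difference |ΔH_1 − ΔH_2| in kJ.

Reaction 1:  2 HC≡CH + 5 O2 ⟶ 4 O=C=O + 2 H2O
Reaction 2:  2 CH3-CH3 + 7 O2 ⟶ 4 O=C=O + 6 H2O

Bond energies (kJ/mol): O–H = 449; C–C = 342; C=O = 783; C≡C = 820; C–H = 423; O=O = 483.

Reaction 1:
  Bonds broken (reactants):
    C≡C: 2 × 820 = 1640
    C–H: 4 × 423 = 1692
    O=O: 5 × 483 = 2415
    Σ(broken) = 5747 kJ
  Bonds formed (products):
    C=O: 8 × 783 = 6264
    O–H: 4 × 449 = 1796
    Σ(formed) = 8060 kJ
  ΔH_1 = 5747 − 8060 = −2313 kJ
Reaction 2:
  Bonds broken (reactants):
    C–C: 2 × 342 = 684
    C–H: 12 × 423 = 5076
    O=O: 7 × 483 = 3381
    Σ(broken) = 9141 kJ
  Bonds formed (products):
    C=O: 8 × 783 = 6264
    O–H: 12 × 449 = 5388
    Σ(formed) = 11652 kJ
  ΔH_2 = 9141 − 11652 = −2511 kJ
ΔH_1 − ΔH_2 = +198 kJ, so reaction 2 has the more negative ΔH; |ΔH_1 − ΔH_2| = 198 kJ.

Reaction 2, by 198 kJ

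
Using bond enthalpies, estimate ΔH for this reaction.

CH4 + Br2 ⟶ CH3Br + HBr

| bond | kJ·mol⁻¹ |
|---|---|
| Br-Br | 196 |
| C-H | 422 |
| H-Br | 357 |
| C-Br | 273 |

Bonds broken (reactants):
  Br-Br: 1 × 196 = 196
  C-H: 4 × 422 = 1688
  Σ(broken) = 1884 kJ
Bonds formed (products):
  C-Br: 1 × 273 = 273
  C-H: 3 × 422 = 1266
  H-Br: 1 × 357 = 357
  Σ(formed) = 1896 kJ
ΔH = Σ(broken) − Σ(formed) = 1884 − 1896 = −12 kJ

ΔH ≈ −12 kJ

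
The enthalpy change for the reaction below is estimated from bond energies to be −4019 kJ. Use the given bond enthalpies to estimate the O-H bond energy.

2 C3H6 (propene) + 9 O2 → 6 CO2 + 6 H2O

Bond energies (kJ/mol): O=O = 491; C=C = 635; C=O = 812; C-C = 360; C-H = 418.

Let D be the O-H bond energy.
Σ(broken) = 2×360 + 12×418 + 2×635 + 9×491 = 11425
Σ(formed) = 12×812 + 12×D = 9744 + 12D
ΔH = Σ(broken) − Σ(formed) = (11425) − (9744 + 12D) = +1681 − 12D
Setting this equal to −4019 kJ gives 12D = 5700, so D = 475 kJ/mol.

D(O-H) ≈ 475 kJ/mol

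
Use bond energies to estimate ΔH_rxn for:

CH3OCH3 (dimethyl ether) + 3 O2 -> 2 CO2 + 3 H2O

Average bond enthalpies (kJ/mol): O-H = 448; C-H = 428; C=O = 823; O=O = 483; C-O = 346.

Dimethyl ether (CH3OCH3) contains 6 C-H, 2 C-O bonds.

ΔH ≈ −1271 kJ

Bonds broken (reactants):
  C-H: 6 × 428 = 2568
  C-O: 2 × 346 = 692
  O=O: 3 × 483 = 1449
  Σ(broken) = 4709 kJ
Bonds formed (products):
  C=O: 4 × 823 = 3292
  O-H: 6 × 448 = 2688
  Σ(formed) = 5980 kJ
ΔH = Σ(broken) − Σ(formed) = 4709 − 5980 = −1271 kJ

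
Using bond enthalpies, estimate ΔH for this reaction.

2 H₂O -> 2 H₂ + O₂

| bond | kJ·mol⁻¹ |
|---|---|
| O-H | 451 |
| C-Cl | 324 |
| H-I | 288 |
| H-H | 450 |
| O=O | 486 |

Bonds broken (reactants):
  O-H: 4 × 451 = 1804
  Σ(broken) = 1804 kJ
Bonds formed (products):
  H-H: 2 × 450 = 900
  O=O: 1 × 486 = 486
  Σ(formed) = 1386 kJ
ΔH = Σ(broken) − Σ(formed) = 1804 − 1386 = +418 kJ

ΔH ≈ +418 kJ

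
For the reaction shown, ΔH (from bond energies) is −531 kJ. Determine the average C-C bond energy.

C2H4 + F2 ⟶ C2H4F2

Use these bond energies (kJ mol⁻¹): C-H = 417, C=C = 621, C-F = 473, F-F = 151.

Let D be the C-C bond energy.
Σ(broken) = 4×417 + 1×621 + 1×151 = 2440
Σ(formed) = 1×D + 2×473 + 4×417 = 2614 + D
ΔH = Σ(broken) − Σ(formed) = (2440) − (2614 + D) = −174 − D
Setting this equal to −531 kJ gives D = 357 kJ/mol.

D(C-C) ≈ 357 kJ/mol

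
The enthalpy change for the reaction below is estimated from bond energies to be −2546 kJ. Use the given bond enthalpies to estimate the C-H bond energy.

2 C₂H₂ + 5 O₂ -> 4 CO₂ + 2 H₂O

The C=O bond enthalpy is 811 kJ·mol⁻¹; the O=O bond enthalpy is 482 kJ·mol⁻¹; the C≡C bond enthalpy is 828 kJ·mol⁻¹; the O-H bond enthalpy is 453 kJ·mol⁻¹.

Let D be the C-H bond energy.
Σ(broken) = 2×828 + 4×D + 5×482 = 4066 + 4D
Σ(formed) = 8×811 + 4×453 = 8300
ΔH = Σ(broken) − Σ(formed) = (4066 + 4D) − (8300) = −4234 + 4D
Setting this equal to −2546 kJ gives 4D = 1688, so D = 422 kJ/mol.

D(C-H) ≈ 422 kJ/mol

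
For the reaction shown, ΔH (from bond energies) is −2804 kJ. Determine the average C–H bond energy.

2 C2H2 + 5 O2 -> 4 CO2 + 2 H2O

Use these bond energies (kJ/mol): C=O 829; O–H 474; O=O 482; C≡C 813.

D(C–H) ≈ 422 kJ/mol

Let D be the C–H bond energy.
Σ(broken) = 2×813 + 4×D + 5×482 = 4036 + 4D
Σ(formed) = 8×829 + 4×474 = 8528
ΔH = Σ(broken) − Σ(formed) = (4036 + 4D) − (8528) = −4492 + 4D
Setting this equal to −2804 kJ gives 4D = 1688, so D = 422 kJ/mol.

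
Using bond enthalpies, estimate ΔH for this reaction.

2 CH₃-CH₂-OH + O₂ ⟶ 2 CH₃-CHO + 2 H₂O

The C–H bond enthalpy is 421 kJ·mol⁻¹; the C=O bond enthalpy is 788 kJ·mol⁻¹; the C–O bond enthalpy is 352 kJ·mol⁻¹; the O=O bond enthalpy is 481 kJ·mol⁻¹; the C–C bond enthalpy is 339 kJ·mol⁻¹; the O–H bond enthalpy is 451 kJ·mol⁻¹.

Bonds broken (reactants):
  C–C: 2 × 339 = 678
  C–H: 10 × 421 = 4210
  C–O: 2 × 352 = 704
  O–H: 2 × 451 = 902
  O=O: 1 × 481 = 481
  Σ(broken) = 6975 kJ
Bonds formed (products):
  C–C: 2 × 339 = 678
  C–H: 8 × 421 = 3368
  C=O: 2 × 788 = 1576
  O–H: 4 × 451 = 1804
  Σ(formed) = 7426 kJ
ΔH = Σ(broken) − Σ(formed) = 6975 − 7426 = −451 kJ

ΔH ≈ −451 kJ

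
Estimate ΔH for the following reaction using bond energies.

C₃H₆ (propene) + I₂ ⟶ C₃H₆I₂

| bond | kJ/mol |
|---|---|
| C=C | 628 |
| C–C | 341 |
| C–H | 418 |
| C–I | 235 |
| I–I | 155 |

Bonds broken (reactants):
  C–C: 1 × 341 = 341
  C–H: 6 × 418 = 2508
  C=C: 1 × 628 = 628
  I–I: 1 × 155 = 155
  Σ(broken) = 3632 kJ
Bonds formed (products):
  C–C: 2 × 341 = 682
  C–H: 6 × 418 = 2508
  C–I: 2 × 235 = 470
  Σ(formed) = 3660 kJ
ΔH = Σ(broken) − Σ(formed) = 3632 − 3660 = −28 kJ

ΔH ≈ −28 kJ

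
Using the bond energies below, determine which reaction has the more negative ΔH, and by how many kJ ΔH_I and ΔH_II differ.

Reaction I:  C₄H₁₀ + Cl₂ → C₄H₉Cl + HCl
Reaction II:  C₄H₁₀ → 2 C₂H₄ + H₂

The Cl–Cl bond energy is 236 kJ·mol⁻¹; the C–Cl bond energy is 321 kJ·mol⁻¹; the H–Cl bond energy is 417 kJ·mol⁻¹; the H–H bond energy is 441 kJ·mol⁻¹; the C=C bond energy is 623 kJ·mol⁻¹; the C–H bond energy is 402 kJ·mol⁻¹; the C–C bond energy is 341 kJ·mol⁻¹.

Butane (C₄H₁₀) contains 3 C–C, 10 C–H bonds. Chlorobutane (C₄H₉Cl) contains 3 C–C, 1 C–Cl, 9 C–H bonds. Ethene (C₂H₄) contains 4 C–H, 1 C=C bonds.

Reaction I:
  Bonds broken (reactants):
    C–C: 3 × 341 = 1023
    C–H: 10 × 402 = 4020
    Cl–Cl: 1 × 236 = 236
    Σ(broken) = 5279 kJ
  Bonds formed (products):
    C–C: 3 × 341 = 1023
    C–Cl: 1 × 321 = 321
    C–H: 9 × 402 = 3618
    H–Cl: 1 × 417 = 417
    Σ(formed) = 5379 kJ
  ΔH_I = 5279 − 5379 = −100 kJ
Reaction II:
  Bonds broken (reactants):
    C–C: 3 × 341 = 1023
    C–H: 10 × 402 = 4020
    Σ(broken) = 5043 kJ
  Bonds formed (products):
    C–H: 8 × 402 = 3216
    C=C: 2 × 623 = 1246
    H–H: 1 × 441 = 441
    Σ(formed) = 4903 kJ
  ΔH_II = 5043 − 4903 = +140 kJ
ΔH_I − ΔH_II = −240 kJ, so reaction I has the more negative ΔH; |ΔH_I − ΔH_II| = 240 kJ.

Reaction I, by 240 kJ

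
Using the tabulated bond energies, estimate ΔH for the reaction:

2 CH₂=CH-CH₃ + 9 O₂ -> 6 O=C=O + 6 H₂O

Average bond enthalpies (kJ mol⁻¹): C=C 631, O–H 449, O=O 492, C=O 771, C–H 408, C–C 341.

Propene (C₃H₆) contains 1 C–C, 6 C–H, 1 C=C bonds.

Bonds broken (reactants):
  C–C: 2 × 341 = 682
  C–H: 12 × 408 = 4896
  C=C: 2 × 631 = 1262
  O=O: 9 × 492 = 4428
  Σ(broken) = 11268 kJ
Bonds formed (products):
  C=O: 12 × 771 = 9252
  O–H: 12 × 449 = 5388
  Σ(formed) = 14640 kJ
ΔH = Σ(broken) − Σ(formed) = 11268 − 14640 = −3372 kJ

ΔH ≈ −3372 kJ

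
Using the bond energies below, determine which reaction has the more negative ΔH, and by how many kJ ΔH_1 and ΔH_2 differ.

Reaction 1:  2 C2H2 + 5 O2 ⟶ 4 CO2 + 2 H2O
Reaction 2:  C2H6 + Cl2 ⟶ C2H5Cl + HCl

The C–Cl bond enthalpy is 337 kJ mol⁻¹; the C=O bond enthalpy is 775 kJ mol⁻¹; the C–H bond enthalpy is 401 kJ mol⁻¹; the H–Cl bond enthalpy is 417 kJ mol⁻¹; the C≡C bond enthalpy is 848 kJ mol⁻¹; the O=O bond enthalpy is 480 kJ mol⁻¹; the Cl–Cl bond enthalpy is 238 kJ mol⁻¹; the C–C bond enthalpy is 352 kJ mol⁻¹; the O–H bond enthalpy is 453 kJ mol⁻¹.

Reaction 1:
  Bonds broken (reactants):
    C≡C: 2 × 848 = 1696
    C–H: 4 × 401 = 1604
    O=O: 5 × 480 = 2400
    Σ(broken) = 5700 kJ
  Bonds formed (products):
    C=O: 8 × 775 = 6200
    O–H: 4 × 453 = 1812
    Σ(formed) = 8012 kJ
  ΔH_1 = 5700 − 8012 = −2312 kJ
Reaction 2:
  Bonds broken (reactants):
    C–C: 1 × 352 = 352
    C–H: 6 × 401 = 2406
    Cl–Cl: 1 × 238 = 238
    Σ(broken) = 2996 kJ
  Bonds formed (products):
    C–C: 1 × 352 = 352
    C–Cl: 1 × 337 = 337
    C–H: 5 × 401 = 2005
    H–Cl: 1 × 417 = 417
    Σ(formed) = 3111 kJ
  ΔH_2 = 2996 − 3111 = −115 kJ
ΔH_1 − ΔH_2 = −2197 kJ, so reaction 1 has the more negative ΔH; |ΔH_1 − ΔH_2| = 2197 kJ.

Reaction 1, by 2197 kJ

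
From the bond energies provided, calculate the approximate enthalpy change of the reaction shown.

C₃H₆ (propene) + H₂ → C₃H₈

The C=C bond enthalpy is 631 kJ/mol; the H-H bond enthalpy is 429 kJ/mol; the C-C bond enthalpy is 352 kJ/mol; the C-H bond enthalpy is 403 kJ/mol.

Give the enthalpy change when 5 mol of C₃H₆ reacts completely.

Bonds broken (reactants):
  C-C: 1 × 352 = 352
  C-H: 6 × 403 = 2418
  C=C: 1 × 631 = 631
  H-H: 1 × 429 = 429
  Σ(broken) = 3830 kJ
Bonds formed (products):
  C-C: 2 × 352 = 704
  C-H: 8 × 403 = 3224
  Σ(formed) = 3928 kJ
ΔH = Σ(broken) − Σ(formed) = 3830 − 3928 = −98 kJ
For 5× the reaction as written: 5 × (−98) = −490 kJ

ΔH = −490 kJ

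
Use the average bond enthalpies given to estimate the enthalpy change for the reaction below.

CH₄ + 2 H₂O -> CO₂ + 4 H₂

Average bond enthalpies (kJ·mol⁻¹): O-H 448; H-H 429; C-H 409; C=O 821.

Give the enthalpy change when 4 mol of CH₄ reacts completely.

Bonds broken (reactants):
  C-H: 4 × 409 = 1636
  O-H: 4 × 448 = 1792
  Σ(broken) = 3428 kJ
Bonds formed (products):
  C=O: 2 × 821 = 1642
  H-H: 4 × 429 = 1716
  Σ(formed) = 3358 kJ
ΔH = Σ(broken) − Σ(formed) = 3428 − 3358 = +70 kJ
For 4× the reaction as written: 4 × (+70) = +280 kJ

ΔH = +280 kJ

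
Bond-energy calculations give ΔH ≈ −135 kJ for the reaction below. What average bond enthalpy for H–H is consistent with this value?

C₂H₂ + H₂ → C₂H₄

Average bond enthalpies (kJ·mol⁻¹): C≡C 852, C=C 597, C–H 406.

D(H–H) ≈ 422 kJ/mol

Let D be the H–H bond energy.
Σ(broken) = 1×852 + 2×406 + 1×D = 1664 + D
Σ(formed) = 4×406 + 1×597 = 2221
ΔH = Σ(broken) − Σ(formed) = (1664 + D) − (2221) = −557 + D
Setting this equal to −135 kJ gives D = 422 kJ/mol.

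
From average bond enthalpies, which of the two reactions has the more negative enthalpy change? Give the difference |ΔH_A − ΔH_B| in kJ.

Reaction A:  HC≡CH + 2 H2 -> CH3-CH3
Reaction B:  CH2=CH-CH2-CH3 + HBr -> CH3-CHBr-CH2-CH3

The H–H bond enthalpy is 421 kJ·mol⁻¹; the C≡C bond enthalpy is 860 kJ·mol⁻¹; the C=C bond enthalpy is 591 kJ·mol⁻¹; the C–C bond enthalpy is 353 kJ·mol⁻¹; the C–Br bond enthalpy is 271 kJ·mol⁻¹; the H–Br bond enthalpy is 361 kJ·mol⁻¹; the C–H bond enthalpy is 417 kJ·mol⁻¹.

Reaction A:
  Bonds broken (reactants):
    C≡C: 1 × 860 = 860
    C–H: 2 × 417 = 834
    H–H: 2 × 421 = 842
    Σ(broken) = 2536 kJ
  Bonds formed (products):
    C–C: 1 × 353 = 353
    C–H: 6 × 417 = 2502
    Σ(formed) = 2855 kJ
  ΔH_A = 2536 − 2855 = −319 kJ
Reaction B:
  Bonds broken (reactants):
    C–C: 2 × 353 = 706
    C–H: 8 × 417 = 3336
    C=C: 1 × 591 = 591
    H–Br: 1 × 361 = 361
    Σ(broken) = 4994 kJ
  Bonds formed (products):
    C–Br: 1 × 271 = 271
    C–C: 3 × 353 = 1059
    C–H: 9 × 417 = 3753
    Σ(formed) = 5083 kJ
  ΔH_B = 4994 − 5083 = −89 kJ
ΔH_A − ΔH_B = −230 kJ, so reaction A has the more negative ΔH; |ΔH_A − ΔH_B| = 230 kJ.

Reaction A, by 230 kJ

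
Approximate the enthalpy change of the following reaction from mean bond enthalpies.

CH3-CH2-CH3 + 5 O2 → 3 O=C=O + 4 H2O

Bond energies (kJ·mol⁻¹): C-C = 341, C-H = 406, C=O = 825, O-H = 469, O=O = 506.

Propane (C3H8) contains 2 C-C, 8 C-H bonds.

ΔH ≈ −2242 kJ

Bonds broken (reactants):
  C-C: 2 × 341 = 682
  C-H: 8 × 406 = 3248
  O=O: 5 × 506 = 2530
  Σ(broken) = 6460 kJ
Bonds formed (products):
  C=O: 6 × 825 = 4950
  O-H: 8 × 469 = 3752
  Σ(formed) = 8702 kJ
ΔH = Σ(broken) − Σ(formed) = 6460 − 8702 = −2242 kJ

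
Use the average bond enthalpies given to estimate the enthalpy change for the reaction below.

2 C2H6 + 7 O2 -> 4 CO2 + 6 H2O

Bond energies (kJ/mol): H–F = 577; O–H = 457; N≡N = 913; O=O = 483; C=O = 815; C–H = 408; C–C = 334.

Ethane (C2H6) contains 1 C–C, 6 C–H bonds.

Bonds broken (reactants):
  C–C: 2 × 334 = 668
  C–H: 12 × 408 = 4896
  O=O: 7 × 483 = 3381
  Σ(broken) = 8945 kJ
Bonds formed (products):
  C=O: 8 × 815 = 6520
  O–H: 12 × 457 = 5484
  Σ(formed) = 12004 kJ
ΔH = Σ(broken) − Σ(formed) = 8945 − 12004 = −3059 kJ

ΔH ≈ −3059 kJ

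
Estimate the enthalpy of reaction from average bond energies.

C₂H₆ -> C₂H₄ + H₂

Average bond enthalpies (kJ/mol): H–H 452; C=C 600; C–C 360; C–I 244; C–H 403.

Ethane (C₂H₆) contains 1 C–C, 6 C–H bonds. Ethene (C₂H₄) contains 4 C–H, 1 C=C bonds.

Bonds broken (reactants):
  C–C: 1 × 360 = 360
  C–H: 6 × 403 = 2418
  Σ(broken) = 2778 kJ
Bonds formed (products):
  C–H: 4 × 403 = 1612
  C=C: 1 × 600 = 600
  H–H: 1 × 452 = 452
  Σ(formed) = 2664 kJ
ΔH = Σ(broken) − Σ(formed) = 2778 − 2664 = +114 kJ

ΔH ≈ +114 kJ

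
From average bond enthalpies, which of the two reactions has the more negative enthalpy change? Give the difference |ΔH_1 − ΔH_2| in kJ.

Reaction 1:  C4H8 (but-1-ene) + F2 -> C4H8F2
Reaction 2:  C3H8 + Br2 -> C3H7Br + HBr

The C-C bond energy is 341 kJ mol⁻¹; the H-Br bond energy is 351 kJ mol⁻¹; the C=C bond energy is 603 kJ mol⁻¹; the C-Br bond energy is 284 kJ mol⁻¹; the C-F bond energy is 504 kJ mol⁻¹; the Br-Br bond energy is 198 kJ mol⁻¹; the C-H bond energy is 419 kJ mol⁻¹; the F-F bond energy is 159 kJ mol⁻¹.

Reaction 1, by 569 kJ

Reaction 1:
  Bonds broken (reactants):
    C-C: 2 × 341 = 682
    C-H: 8 × 419 = 3352
    C=C: 1 × 603 = 603
    F-F: 1 × 159 = 159
    Σ(broken) = 4796 kJ
  Bonds formed (products):
    C-C: 3 × 341 = 1023
    C-F: 2 × 504 = 1008
    C-H: 8 × 419 = 3352
    Σ(formed) = 5383 kJ
  ΔH_1 = 4796 − 5383 = −587 kJ
Reaction 2:
  Bonds broken (reactants):
    Br-Br: 1 × 198 = 198
    C-C: 2 × 341 = 682
    C-H: 8 × 419 = 3352
    Σ(broken) = 4232 kJ
  Bonds formed (products):
    C-Br: 1 × 284 = 284
    C-C: 2 × 341 = 682
    C-H: 7 × 419 = 2933
    H-Br: 1 × 351 = 351
    Σ(formed) = 4250 kJ
  ΔH_2 = 4232 − 4250 = −18 kJ
ΔH_1 − ΔH_2 = −569 kJ, so reaction 1 has the more negative ΔH; |ΔH_1 − ΔH_2| = 569 kJ.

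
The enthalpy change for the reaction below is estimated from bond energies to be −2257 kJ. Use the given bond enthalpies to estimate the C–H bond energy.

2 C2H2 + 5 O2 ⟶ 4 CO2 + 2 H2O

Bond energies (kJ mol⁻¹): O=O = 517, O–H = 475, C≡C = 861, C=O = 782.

D(C–H) ≈ 398 kJ/mol

Let D be the C–H bond energy.
Σ(broken) = 2×861 + 4×D + 5×517 = 4307 + 4D
Σ(formed) = 8×782 + 4×475 = 8156
ΔH = Σ(broken) − Σ(formed) = (4307 + 4D) − (8156) = −3849 + 4D
Setting this equal to −2257 kJ gives 4D = 1592, so D = 398 kJ/mol.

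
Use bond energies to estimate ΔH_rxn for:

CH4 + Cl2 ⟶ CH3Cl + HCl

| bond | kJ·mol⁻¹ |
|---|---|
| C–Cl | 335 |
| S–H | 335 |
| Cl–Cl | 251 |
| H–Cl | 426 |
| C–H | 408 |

ΔH ≈ −102 kJ

Bonds broken (reactants):
  C–H: 4 × 408 = 1632
  Cl–Cl: 1 × 251 = 251
  Σ(broken) = 1883 kJ
Bonds formed (products):
  C–Cl: 1 × 335 = 335
  C–H: 3 × 408 = 1224
  H–Cl: 1 × 426 = 426
  Σ(formed) = 1985 kJ
ΔH = Σ(broken) − Σ(formed) = 1883 − 1985 = −102 kJ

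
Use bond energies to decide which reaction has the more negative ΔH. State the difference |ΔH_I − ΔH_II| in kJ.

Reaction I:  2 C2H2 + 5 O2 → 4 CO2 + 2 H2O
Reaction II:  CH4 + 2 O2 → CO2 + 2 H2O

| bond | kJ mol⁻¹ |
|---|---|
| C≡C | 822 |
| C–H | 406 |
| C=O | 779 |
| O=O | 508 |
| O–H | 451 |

Reaction I, by 1506 kJ

Reaction I:
  Bonds broken (reactants):
    C≡C: 2 × 822 = 1644
    C–H: 4 × 406 = 1624
    O=O: 5 × 508 = 2540
    Σ(broken) = 5808 kJ
  Bonds formed (products):
    C=O: 8 × 779 = 6232
    O–H: 4 × 451 = 1804
    Σ(formed) = 8036 kJ
  ΔH_I = 5808 − 8036 = −2228 kJ
Reaction II:
  Bonds broken (reactants):
    C–H: 4 × 406 = 1624
    O=O: 2 × 508 = 1016
    Σ(broken) = 2640 kJ
  Bonds formed (products):
    C=O: 2 × 779 = 1558
    O–H: 4 × 451 = 1804
    Σ(formed) = 3362 kJ
  ΔH_II = 2640 − 3362 = −722 kJ
ΔH_I − ΔH_II = −1506 kJ, so reaction I has the more negative ΔH; |ΔH_I − ΔH_II| = 1506 kJ.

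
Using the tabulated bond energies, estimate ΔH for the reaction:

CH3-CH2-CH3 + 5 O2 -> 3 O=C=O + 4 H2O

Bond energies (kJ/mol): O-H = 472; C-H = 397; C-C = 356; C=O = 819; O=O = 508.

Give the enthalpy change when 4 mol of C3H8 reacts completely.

Bonds broken (reactants):
  C-C: 2 × 356 = 712
  C-H: 8 × 397 = 3176
  O=O: 5 × 508 = 2540
  Σ(broken) = 6428 kJ
Bonds formed (products):
  C=O: 6 × 819 = 4914
  O-H: 8 × 472 = 3776
  Σ(formed) = 8690 kJ
ΔH = Σ(broken) − Σ(formed) = 6428 − 8690 = −2262 kJ
For 4× the reaction as written: 4 × (−2262) = −9048 kJ

ΔH = −9048 kJ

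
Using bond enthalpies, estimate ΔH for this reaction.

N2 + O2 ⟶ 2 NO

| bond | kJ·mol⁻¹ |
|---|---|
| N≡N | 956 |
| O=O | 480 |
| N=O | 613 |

ΔH ≈ +210 kJ

Bonds broken (reactants):
  N≡N: 1 × 956 = 956
  O=O: 1 × 480 = 480
  Σ(broken) = 1436 kJ
Bonds formed (products):
  N=O: 2 × 613 = 1226
  Σ(formed) = 1226 kJ
ΔH = Σ(broken) − Σ(formed) = 1436 − 1226 = +210 kJ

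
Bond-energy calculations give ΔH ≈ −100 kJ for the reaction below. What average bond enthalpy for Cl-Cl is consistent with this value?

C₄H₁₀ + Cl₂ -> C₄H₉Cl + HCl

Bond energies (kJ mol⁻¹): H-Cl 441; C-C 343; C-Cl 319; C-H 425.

Let D be the Cl-Cl bond energy.
Σ(broken) = 3×343 + 10×425 + 1×D = 5279 + D
Σ(formed) = 3×343 + 1×319 + 9×425 + 1×441 = 5614
ΔH = Σ(broken) − Σ(formed) = (5279 + D) − (5614) = −335 + D
Setting this equal to −100 kJ gives D = 235 kJ/mol.

D(Cl-Cl) ≈ 235 kJ/mol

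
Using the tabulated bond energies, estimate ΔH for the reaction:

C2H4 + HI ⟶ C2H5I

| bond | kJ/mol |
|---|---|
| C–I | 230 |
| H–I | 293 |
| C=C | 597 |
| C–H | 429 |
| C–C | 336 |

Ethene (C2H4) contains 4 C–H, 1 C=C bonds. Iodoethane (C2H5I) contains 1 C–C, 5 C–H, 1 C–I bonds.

ΔH ≈ −105 kJ

Bonds broken (reactants):
  C–H: 4 × 429 = 1716
  C=C: 1 × 597 = 597
  H–I: 1 × 293 = 293
  Σ(broken) = 2606 kJ
Bonds formed (products):
  C–C: 1 × 336 = 336
  C–H: 5 × 429 = 2145
  C–I: 1 × 230 = 230
  Σ(formed) = 2711 kJ
ΔH = Σ(broken) − Σ(formed) = 2606 − 2711 = −105 kJ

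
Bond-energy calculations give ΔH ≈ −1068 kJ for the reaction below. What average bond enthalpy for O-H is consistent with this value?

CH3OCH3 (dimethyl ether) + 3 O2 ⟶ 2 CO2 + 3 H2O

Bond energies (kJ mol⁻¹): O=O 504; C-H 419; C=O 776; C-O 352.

Let D be the O-H bond energy.
Σ(broken) = 6×419 + 2×352 + 3×504 = 4730
Σ(formed) = 4×776 + 6×D = 3104 + 6D
ΔH = Σ(broken) − Σ(formed) = (4730) − (3104 + 6D) = +1626 − 6D
Setting this equal to −1068 kJ gives 6D = 2694, so D = 449 kJ/mol.

D(O-H) ≈ 449 kJ/mol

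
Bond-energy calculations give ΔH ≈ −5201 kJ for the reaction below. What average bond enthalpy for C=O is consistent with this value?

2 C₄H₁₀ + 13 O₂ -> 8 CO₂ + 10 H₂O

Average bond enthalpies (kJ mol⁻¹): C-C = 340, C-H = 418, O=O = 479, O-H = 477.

Let D be the C=O bond energy.
Σ(broken) = 6×340 + 20×418 + 13×479 = 16627
Σ(formed) = 16×D + 20×477 = 9540 + 16D
ΔH = Σ(broken) − Σ(formed) = (16627) − (9540 + 16D) = +7087 − 16D
Setting this equal to −5201 kJ gives 16D = 12288, so D = 768 kJ/mol.

D(C=O) ≈ 768 kJ/mol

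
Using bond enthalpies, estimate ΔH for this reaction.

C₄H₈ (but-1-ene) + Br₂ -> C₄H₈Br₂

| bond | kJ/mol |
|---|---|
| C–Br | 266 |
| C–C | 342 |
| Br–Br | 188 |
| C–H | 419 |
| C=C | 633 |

ΔH ≈ −53 kJ

Bonds broken (reactants):
  Br–Br: 1 × 188 = 188
  C–C: 2 × 342 = 684
  C–H: 8 × 419 = 3352
  C=C: 1 × 633 = 633
  Σ(broken) = 4857 kJ
Bonds formed (products):
  C–Br: 2 × 266 = 532
  C–C: 3 × 342 = 1026
  C–H: 8 × 419 = 3352
  Σ(formed) = 4910 kJ
ΔH = Σ(broken) − Σ(formed) = 4857 − 4910 = −53 kJ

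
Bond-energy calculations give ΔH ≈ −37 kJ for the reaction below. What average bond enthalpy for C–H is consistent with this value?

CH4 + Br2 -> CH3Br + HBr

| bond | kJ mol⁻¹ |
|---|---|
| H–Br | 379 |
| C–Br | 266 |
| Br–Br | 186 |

Let D be the C–H bond energy.
Σ(broken) = 1×186 + 4×D = 186 + 4D
Σ(formed) = 1×266 + 3×D + 1×379 = 645 + 3D
ΔH = Σ(broken) − Σ(formed) = (186 + 4D) − (645 + 3D) = −459 + D
Setting this equal to −37 kJ gives D = 422 kJ/mol.

D(C–H) ≈ 422 kJ/mol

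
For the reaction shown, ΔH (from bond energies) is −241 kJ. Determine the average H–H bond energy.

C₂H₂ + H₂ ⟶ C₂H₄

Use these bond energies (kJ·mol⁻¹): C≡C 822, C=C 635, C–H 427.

Let D be the H–H bond energy.
Σ(broken) = 1×822 + 2×427 + 1×D = 1676 + D
Σ(formed) = 4×427 + 1×635 = 2343
ΔH = Σ(broken) − Σ(formed) = (1676 + D) − (2343) = −667 + D
Setting this equal to −241 kJ gives D = 426 kJ/mol.

D(H–H) ≈ 426 kJ/mol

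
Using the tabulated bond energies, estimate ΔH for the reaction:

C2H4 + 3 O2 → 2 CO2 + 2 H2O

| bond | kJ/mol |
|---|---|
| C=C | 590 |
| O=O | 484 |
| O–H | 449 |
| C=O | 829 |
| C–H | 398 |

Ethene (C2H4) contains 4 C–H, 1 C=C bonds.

Bonds broken (reactants):
  C–H: 4 × 398 = 1592
  C=C: 1 × 590 = 590
  O=O: 3 × 484 = 1452
  Σ(broken) = 3634 kJ
Bonds formed (products):
  C=O: 4 × 829 = 3316
  O–H: 4 × 449 = 1796
  Σ(formed) = 5112 kJ
ΔH = Σ(broken) − Σ(formed) = 3634 − 5112 = −1478 kJ

ΔH ≈ −1478 kJ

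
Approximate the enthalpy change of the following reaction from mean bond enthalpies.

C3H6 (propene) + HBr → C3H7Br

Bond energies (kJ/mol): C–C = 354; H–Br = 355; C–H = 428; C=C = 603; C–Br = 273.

ΔH ≈ −97 kJ

Bonds broken (reactants):
  C–C: 1 × 354 = 354
  C–H: 6 × 428 = 2568
  C=C: 1 × 603 = 603
  H–Br: 1 × 355 = 355
  Σ(broken) = 3880 kJ
Bonds formed (products):
  C–Br: 1 × 273 = 273
  C–C: 2 × 354 = 708
  C–H: 7 × 428 = 2996
  Σ(formed) = 3977 kJ
ΔH = Σ(broken) − Σ(formed) = 3880 − 3977 = −97 kJ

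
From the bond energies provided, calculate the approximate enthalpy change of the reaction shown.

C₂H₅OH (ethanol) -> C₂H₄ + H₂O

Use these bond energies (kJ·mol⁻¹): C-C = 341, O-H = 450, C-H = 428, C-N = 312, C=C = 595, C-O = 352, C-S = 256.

Bonds broken (reactants):
  C-C: 1 × 341 = 341
  C-H: 5 × 428 = 2140
  C-O: 1 × 352 = 352
  O-H: 1 × 450 = 450
  Σ(broken) = 3283 kJ
Bonds formed (products):
  C-H: 4 × 428 = 1712
  C=C: 1 × 595 = 595
  O-H: 2 × 450 = 900
  Σ(formed) = 3207 kJ
ΔH = Σ(broken) − Σ(formed) = 3283 − 3207 = +76 kJ

ΔH ≈ +76 kJ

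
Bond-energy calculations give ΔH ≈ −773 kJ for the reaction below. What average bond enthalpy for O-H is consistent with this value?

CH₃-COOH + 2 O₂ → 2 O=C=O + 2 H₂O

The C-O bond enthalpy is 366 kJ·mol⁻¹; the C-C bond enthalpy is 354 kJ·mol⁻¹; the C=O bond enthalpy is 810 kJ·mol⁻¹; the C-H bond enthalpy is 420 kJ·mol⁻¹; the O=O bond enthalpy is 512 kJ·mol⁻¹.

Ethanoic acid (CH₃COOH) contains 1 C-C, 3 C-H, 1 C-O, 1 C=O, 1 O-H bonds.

D(O-H) ≈ 449 kJ/mol

Let D be the O-H bond energy.
Σ(broken) = 1×354 + 3×420 + 1×366 + 1×810 + 1×D + 2×512 = 3814 + D
Σ(formed) = 4×810 + 4×D = 3240 + 4D
ΔH = Σ(broken) − Σ(formed) = (3814 + D) − (3240 + 4D) = +574 − 3D
Setting this equal to −773 kJ gives 3D = 1347, so D = 449 kJ/mol.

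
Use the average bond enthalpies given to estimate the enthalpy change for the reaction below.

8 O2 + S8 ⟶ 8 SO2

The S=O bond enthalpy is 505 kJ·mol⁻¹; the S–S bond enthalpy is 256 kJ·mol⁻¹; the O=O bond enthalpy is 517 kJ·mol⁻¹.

ΔH ≈ −1896 kJ

Bonds broken (reactants):
  O=O: 8 × 517 = 4136
  S–S: 8 × 256 = 2048
  Σ(broken) = 6184 kJ
Bonds formed (products):
  S=O: 16 × 505 = 8080
  Σ(formed) = 8080 kJ
ΔH = Σ(broken) − Σ(formed) = 6184 − 8080 = −1896 kJ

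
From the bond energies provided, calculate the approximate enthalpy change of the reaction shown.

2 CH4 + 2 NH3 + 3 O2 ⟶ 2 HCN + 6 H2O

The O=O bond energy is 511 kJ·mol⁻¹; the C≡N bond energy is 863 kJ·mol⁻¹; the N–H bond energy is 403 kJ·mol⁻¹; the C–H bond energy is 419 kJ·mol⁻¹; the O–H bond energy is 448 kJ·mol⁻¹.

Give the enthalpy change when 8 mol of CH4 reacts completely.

ΔH = −2548 kJ

Bonds broken (reactants):
  C–H: 8 × 419 = 3352
  N–H: 6 × 403 = 2418
  O=O: 3 × 511 = 1533
  Σ(broken) = 7303 kJ
Bonds formed (products):
  C≡N: 2 × 863 = 1726
  C–H: 2 × 419 = 838
  O–H: 12 × 448 = 5376
  Σ(formed) = 7940 kJ
ΔH = Σ(broken) − Σ(formed) = 7303 − 7940 = −637 kJ
For 4× the reaction as written: 4 × (−637) = −2548 kJ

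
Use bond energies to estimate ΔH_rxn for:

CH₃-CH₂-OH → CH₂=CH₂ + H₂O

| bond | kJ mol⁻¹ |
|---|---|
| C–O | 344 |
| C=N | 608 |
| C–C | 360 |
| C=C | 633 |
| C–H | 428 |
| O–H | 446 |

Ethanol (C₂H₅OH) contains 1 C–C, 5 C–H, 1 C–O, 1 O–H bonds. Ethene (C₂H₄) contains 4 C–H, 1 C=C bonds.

ΔH ≈ +53 kJ

Bonds broken (reactants):
  C–C: 1 × 360 = 360
  C–H: 5 × 428 = 2140
  C–O: 1 × 344 = 344
  O–H: 1 × 446 = 446
  Σ(broken) = 3290 kJ
Bonds formed (products):
  C–H: 4 × 428 = 1712
  C=C: 1 × 633 = 633
  O–H: 2 × 446 = 892
  Σ(formed) = 3237 kJ
ΔH = Σ(broken) − Σ(formed) = 3290 − 3237 = +53 kJ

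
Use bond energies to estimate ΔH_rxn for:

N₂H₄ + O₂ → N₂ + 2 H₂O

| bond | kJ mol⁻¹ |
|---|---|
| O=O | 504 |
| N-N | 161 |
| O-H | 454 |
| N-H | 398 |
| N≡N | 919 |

Bonds broken (reactants):
  N-H: 4 × 398 = 1592
  N-N: 1 × 161 = 161
  O=O: 1 × 504 = 504
  Σ(broken) = 2257 kJ
Bonds formed (products):
  N≡N: 1 × 919 = 919
  O-H: 4 × 454 = 1816
  Σ(formed) = 2735 kJ
ΔH = Σ(broken) − Σ(formed) = 2257 − 2735 = −478 kJ

ΔH ≈ −478 kJ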